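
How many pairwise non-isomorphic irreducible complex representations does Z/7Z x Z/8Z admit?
56

Explanation: The number of irreducible complex representations of a finite group equals its number of conjugacy classes. Z/7Z x Z/8Z is abelian of order 56, so every element is its own conjugacy class: 56 classes, so Z/7Z x Z/8Z (order 56) has exactly 56 irreducible complex representations.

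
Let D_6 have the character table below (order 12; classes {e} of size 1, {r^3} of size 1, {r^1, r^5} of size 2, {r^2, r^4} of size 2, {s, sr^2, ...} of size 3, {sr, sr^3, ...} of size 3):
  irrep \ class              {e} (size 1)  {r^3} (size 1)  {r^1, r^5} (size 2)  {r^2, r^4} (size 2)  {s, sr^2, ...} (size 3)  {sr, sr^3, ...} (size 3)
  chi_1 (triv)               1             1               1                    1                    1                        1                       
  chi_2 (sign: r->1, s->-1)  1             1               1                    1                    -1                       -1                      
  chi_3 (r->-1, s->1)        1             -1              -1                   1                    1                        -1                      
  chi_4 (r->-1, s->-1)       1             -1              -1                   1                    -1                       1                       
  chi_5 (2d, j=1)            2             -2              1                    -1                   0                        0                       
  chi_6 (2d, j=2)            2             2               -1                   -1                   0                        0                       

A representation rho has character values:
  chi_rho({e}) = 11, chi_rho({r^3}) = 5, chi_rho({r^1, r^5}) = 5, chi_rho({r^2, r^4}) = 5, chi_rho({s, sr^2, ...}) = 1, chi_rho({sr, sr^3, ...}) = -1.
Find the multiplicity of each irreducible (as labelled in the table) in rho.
Multiplicities: chi_1: 3, chi_2: 3, chi_3: 1, chi_4: 0, chi_5: 1, chi_6: 1.

Details: Use <chi_rho, chi> = (1/|G|) sum_C |C| * chi_rho(C) * conj(chi(C)) with |G| = 12 for each irreducible chi in the table:
  <chi_rho, chi_1> = (1/12)[1*(11)*conj(1) + 1*(5)*conj(1) + 2*(5)*conj(1) + 2*(5)*conj(1) + 3*(1)*conj(1) + 3*(-1)*conj(1)]
      = (1/12)[(11) + (5) + (10) + (10) + (3) + (-3)] = 36/12 = 3
  <chi_rho, chi_2> = (1/12)[1*(11)*conj(1) + 1*(5)*conj(1) + 2*(5)*conj(1) + 2*(5)*conj(1) + 3*(1)*conj(-1) + 3*(-1)*conj(-1)]
      = (1/12)[(11) + (5) + (10) + (10) + (-3) + (3)] = 36/12 = 3
  <chi_rho, chi_3> = (1/12)[1*(11)*conj(1) + 1*(5)*conj(-1) + 2*(5)*conj(-1) + 2*(5)*conj(1) + 3*(1)*conj(1) + 3*(-1)*conj(-1)]
      = (1/12)[(11) + (-5) + (-10) + (10) + (3) + (3)] = 12/12 = 1
  <chi_rho, chi_4> = (1/12)[1*(11)*conj(1) + 1*(5)*conj(-1) + 2*(5)*conj(-1) + 2*(5)*conj(1) + 3*(1)*conj(-1) + 3*(-1)*conj(1)]
      = (1/12)[(11) + (-5) + (-10) + (10) + (-3) + (-3)] = 0/12 = 0
  <chi_rho, chi_5> = (1/12)[1*(11)*conj(2) + 1*(5)*conj(-2) + 2*(5)*conj(1) + 2*(5)*conj(-1) + 3*(1)*conj(0) + 3*(-1)*conj(0)]
      = (1/12)[(22) + (-10) + (10) + (-10) + (0) + (0)] = 12/12 = 1
  <chi_rho, chi_6> = (1/12)[1*(11)*conj(2) + 1*(5)*conj(2) + 2*(5)*conj(-1) + 2*(5)*conj(-1) + 3*(1)*conj(0) + 3*(-1)*conj(0)]
      = (1/12)[(22) + (10) + (-10) + (-10) + (0) + (0)] = 12/12 = 1
Dimension check: dim(rho) = sum (mult * dim) = 3*1 + 3*1 + 1*1 + 0*1 + 1*2 + 1*2 = 11 = chi_rho(e) = 11.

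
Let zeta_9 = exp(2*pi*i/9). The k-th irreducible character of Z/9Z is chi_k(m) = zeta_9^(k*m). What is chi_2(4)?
chi_2(4) = zeta_9^8 = exp(-2*I*pi/9)

Solution. chi_2(4) = zeta_9^(2*4) = zeta_9^8. Since zeta_9^9 = 1, this equals zeta_9^8 = exp(2*pi*i*8/9) = exp(-2*I*pi/9).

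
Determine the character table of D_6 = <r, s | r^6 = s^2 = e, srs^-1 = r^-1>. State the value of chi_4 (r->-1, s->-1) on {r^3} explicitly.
Conjugacy classes: {e} of size 1, {r^3} of size 1, {r^1, r^5} of size 2, {r^2, r^4} of size 2, {s, sr^2, ...} of size 3, {sr, sr^3, ...} of size 3.
Character table:
  irrep \ class              {e} (size 1)  {r^3} (size 1)  {r^1, r^5} (size 2)  {r^2, r^4} (size 2)  {s, sr^2, ...} (size 3)  {sr, sr^3, ...} (size 3)
  chi_1 (triv)               1             1               1                    1                    1                        1                       
  chi_2 (sign: r->1, s->-1)  1             1               1                    1                    -1                       -1                      
  chi_3 (r->-1, s->1)        1             -1              -1                   1                    1                        -1                      
  chi_4 (r->-1, s->-1)       1             -1              -1                   1                    -1                       1                       
  chi_5 (2d, j=1)            2             -2              1                    -1                   0                        0                       
  chi_6 (2d, j=2)            2             2               -1                   -1                   0                        0                       

Spot check: chi_4 (r->-1, s->-1) on {r^3} = -1.

Working: D_6 has order 2*6 = 12 with 6 conjugacy classes, hence 6 irreducibles. Sum of squared dims 1 + 1 + 1 + 1 + 4 + 4 = 12 = |G|. Linear characters come from the abelianisation; the 2-dimensional irreps have character r^k -> 2*cos(2*pi*j*k/6), reflections -> 0.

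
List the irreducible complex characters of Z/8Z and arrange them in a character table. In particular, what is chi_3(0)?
Character table of Z/8Z (irreps indexed chi_0,...,chi_7 with chi_k(m) = zeta_8^(k*m), zeta_8 = exp(2*pi*i/8)):
  irrep \ class  {0} (size 1)  {1} (size 1)    {2} (size 1)  {3} (size 1)    {4} (size 1)  {5} (size 1)    {6} (size 1)  {7} (size 1)  
  chi_0          1             1               1             1               1             1               1             1             
  chi_1          1             exp(I*pi/4)     I             exp(3*I*pi/4)   -1            exp(-3*I*pi/4)  -I            exp(-I*pi/4)  
  chi_2          1             I               -1            -I              1             I               -1            -I            
  chi_3          1             exp(3*I*pi/4)   -I            exp(I*pi/4)     -1            exp(-I*pi/4)    I             exp(-3*I*pi/4)
  chi_4          1             -1              1             -1              1             -1              1             -1            
  chi_5          1             exp(-3*I*pi/4)  I             exp(-I*pi/4)    -1            exp(I*pi/4)     -I            exp(3*I*pi/4) 
  chi_6          1             -I              -1            I               1             -I              -1            I             
  chi_7          1             exp(-I*pi/4)    -I            exp(-3*I*pi/4)  -1            exp(3*I*pi/4)   I             exp(I*pi/4)   

Spot check: chi_3(0) = zeta_8^(3*0) = zeta_8^0 = 1.

Reasoning: Z/8Z is abelian, so all 8 irreducible complex representations are 1-dimensional. They are given by chi_k(m) = zeta_8^(k*m) for k = 0,...,7. Row orthogonality: sum_m chi_k(m) conj(chi_l(m)) = 8 * [k = l].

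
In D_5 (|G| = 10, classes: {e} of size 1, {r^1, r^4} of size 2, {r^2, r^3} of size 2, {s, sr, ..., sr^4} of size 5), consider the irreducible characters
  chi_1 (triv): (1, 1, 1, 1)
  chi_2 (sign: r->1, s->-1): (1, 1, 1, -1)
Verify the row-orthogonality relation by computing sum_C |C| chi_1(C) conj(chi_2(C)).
Sum = 0; so <chi_1, chi_2> = 0 (distinct irreducibles are orthogonal).

Proof sketch: Compute term by term over conjugacy classes (|C| * chi_1(C) * conj(chi_2(C))):
  1*(1)*conj(1) + 2*(1)*conj(1) + 2*(1)*conj(1) + 5*(1)*conj(-1)
  = (1) + (2) + (2) + (-5)
  = 0.
Dividing by |G| = 10 gives 0/10 = 0, matching the row-orthogonality relation <chi_1, chi_2> = [chi_1 = chi_2].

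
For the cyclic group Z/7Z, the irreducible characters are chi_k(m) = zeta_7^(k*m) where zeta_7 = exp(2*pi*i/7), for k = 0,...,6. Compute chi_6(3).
chi_6(3) = zeta_7^18 = exp(-6*I*pi/7)

Argument: chi_6(3) = zeta_7^(6*3) = zeta_7^18. Since zeta_7^7 = 1, this equals zeta_7^4 = exp(2*pi*i*4/7) = exp(-6*I*pi/7).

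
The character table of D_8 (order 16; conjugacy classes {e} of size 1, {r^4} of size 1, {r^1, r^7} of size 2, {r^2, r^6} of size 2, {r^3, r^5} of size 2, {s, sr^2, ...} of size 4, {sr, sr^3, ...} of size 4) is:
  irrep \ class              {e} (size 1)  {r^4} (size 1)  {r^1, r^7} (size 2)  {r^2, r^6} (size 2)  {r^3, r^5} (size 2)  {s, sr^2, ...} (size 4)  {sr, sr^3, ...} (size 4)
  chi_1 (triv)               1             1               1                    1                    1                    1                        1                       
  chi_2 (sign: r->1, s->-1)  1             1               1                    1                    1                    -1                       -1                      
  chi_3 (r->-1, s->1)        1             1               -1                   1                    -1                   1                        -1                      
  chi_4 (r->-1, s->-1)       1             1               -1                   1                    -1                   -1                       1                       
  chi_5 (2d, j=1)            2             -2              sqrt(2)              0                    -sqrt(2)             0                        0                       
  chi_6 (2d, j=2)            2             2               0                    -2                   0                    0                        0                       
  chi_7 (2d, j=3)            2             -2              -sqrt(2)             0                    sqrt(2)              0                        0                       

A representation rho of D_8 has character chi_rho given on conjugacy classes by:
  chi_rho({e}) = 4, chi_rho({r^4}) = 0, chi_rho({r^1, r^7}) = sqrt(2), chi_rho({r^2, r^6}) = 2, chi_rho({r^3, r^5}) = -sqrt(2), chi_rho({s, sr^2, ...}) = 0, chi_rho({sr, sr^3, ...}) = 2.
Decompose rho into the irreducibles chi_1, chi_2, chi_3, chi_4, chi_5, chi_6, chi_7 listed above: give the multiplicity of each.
Multiplicities: chi_1: 1, chi_2: 0, chi_3: 0, chi_4: 1, chi_5: 1, chi_6: 0, chi_7: 0.

Details: Use <chi_rho, chi> = (1/|G|) sum_C |C| * chi_rho(C) * conj(chi(C)) with |G| = 16 for each irreducible chi in the table:
  <chi_rho, chi_1> = (1/16)[1*(4)*conj(1) + 1*(0)*conj(1) + 2*(sqrt(2))*conj(1) + 2*(2)*conj(1) + 2*(-sqrt(2))*conj(1) + 4*(0)*conj(1) + 4*(2)*conj(1)]
      = (1/16)[(4) + (0) + (2*sqrt(2)) + (4) + (-2*sqrt(2)) + (0) + (8)] = 16/16 = 1
  <chi_rho, chi_2> = (1/16)[1*(4)*conj(1) + 1*(0)*conj(1) + 2*(sqrt(2))*conj(1) + 2*(2)*conj(1) + 2*(-sqrt(2))*conj(1) + 4*(0)*conj(-1) + 4*(2)*conj(-1)]
      = (1/16)[(4) + (0) + (2*sqrt(2)) + (4) + (-2*sqrt(2)) + (0) + (-8)] = 0/16 = 0
  <chi_rho, chi_3> = (1/16)[1*(4)*conj(1) + 1*(0)*conj(1) + 2*(sqrt(2))*conj(-1) + 2*(2)*conj(1) + 2*(-sqrt(2))*conj(-1) + 4*(0)*conj(1) + 4*(2)*conj(-1)]
      = (1/16)[(4) + (0) + (-2*sqrt(2)) + (4) + (2*sqrt(2)) + (0) + (-8)] = 0/16 = 0
  <chi_rho, chi_4> = (1/16)[1*(4)*conj(1) + 1*(0)*conj(1) + 2*(sqrt(2))*conj(-1) + 2*(2)*conj(1) + 2*(-sqrt(2))*conj(-1) + 4*(0)*conj(-1) + 4*(2)*conj(1)]
      = (1/16)[(4) + (0) + (-2*sqrt(2)) + (4) + (2*sqrt(2)) + (0) + (8)] = 16/16 = 1
  <chi_rho, chi_5> = (1/16)[1*(4)*conj(2) + 1*(0)*conj(-2) + 2*(sqrt(2))*conj(sqrt(2)) + 2*(2)*conj(0) + 2*(-sqrt(2))*conj(-sqrt(2)) + 4*(0)*conj(0) + 4*(2)*conj(0)]
      = (1/16)[(8) + (0) + (4) + (0) + (4) + (0) + (0)] = 16/16 = 1
  <chi_rho, chi_6> = (1/16)[1*(4)*conj(2) + 1*(0)*conj(2) + 2*(sqrt(2))*conj(0) + 2*(2)*conj(-2) + 2*(-sqrt(2))*conj(0) + 4*(0)*conj(0) + 4*(2)*conj(0)]
      = (1/16)[(8) + (0) + (0) + (-8) + (0) + (0) + (0)] = 0/16 = 0
  <chi_rho, chi_7> = (1/16)[1*(4)*conj(2) + 1*(0)*conj(-2) + 2*(sqrt(2))*conj(-sqrt(2)) + 2*(2)*conj(0) + 2*(-sqrt(2))*conj(sqrt(2)) + 4*(0)*conj(0) + 4*(2)*conj(0)]
      = (1/16)[(8) + (0) + (-4) + (0) + (-4) + (0) + (0)] = 0/16 = 0
Dimension check: dim(rho) = sum (mult * dim) = 1*1 + 0*1 + 0*1 + 1*1 + 1*2 + 0*2 + 0*2 = 4 = chi_rho(e) = 4.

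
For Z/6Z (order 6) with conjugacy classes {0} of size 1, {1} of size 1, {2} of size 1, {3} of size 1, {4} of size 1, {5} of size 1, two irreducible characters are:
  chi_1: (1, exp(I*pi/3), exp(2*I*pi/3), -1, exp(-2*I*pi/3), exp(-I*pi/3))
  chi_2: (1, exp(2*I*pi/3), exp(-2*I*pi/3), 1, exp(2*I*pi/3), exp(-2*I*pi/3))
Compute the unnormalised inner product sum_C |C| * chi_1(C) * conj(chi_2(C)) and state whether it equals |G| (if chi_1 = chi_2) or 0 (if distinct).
Sum = 0; so <chi_1, chi_2> = 0 (distinct irreducibles are orthogonal).

Justification: Compute term by term over conjugacy classes (|C| * chi_1(C) * conj(chi_2(C))):
  1*(1)*conj(1) + 1*(exp(I*pi/3))*conj(exp(2*I*pi/3)) + 1*(exp(2*I*pi/3))*conj(exp(-2*I*pi/3)) + 1*(-1)*conj(1) + 1*(exp(-2*I*pi/3))*conj(exp(2*I*pi/3)) + 1*(exp(-I*pi/3))*conj(exp(-2*I*pi/3))
  = (1) + (exp(-I*pi/3)) + (exp(-2*I*pi/3)) + (-1) + (exp(2*I*pi/3)) + (exp(I*pi/3))
  = 0.
(Exp terms are combined using exp(i*s)*conj(exp(i*t)) = exp(i*(s-t)), and sums of them are collapsed using the identity that for every m > 1 the m distinct m-th roots of unity sum to 0, e.g. 1 + exp(2*I*pi/3) + exp(-2*I*pi/3) = 0.)
Dividing by |G| = 6 gives 0/6 = 0, matching the row-orthogonality relation <chi_1, chi_2> = [chi_1 = chi_2].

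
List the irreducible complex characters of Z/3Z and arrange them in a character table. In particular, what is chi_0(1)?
Character table of Z/3Z (irreps indexed chi_0,...,chi_2 with chi_k(m) = zeta_3^(k*m), zeta_3 = exp(2*pi*i/3)):
  irrep \ class  {0} (size 1)  {1} (size 1)    {2} (size 1)  
  chi_0          1             1               1             
  chi_1          1             exp(2*I*pi/3)   exp(-2*I*pi/3)
  chi_2          1             exp(-2*I*pi/3)  exp(2*I*pi/3) 

Spot check: chi_0(1) = zeta_3^(0*1) = zeta_3^0 = 1.

Derivation: Z/3Z is abelian, so all 3 irreducible complex representations are 1-dimensional. They are given by chi_k(m) = zeta_3^(k*m) for k = 0,...,2. Row orthogonality: sum_m chi_k(m) conj(chi_l(m)) = 3 * [k = l].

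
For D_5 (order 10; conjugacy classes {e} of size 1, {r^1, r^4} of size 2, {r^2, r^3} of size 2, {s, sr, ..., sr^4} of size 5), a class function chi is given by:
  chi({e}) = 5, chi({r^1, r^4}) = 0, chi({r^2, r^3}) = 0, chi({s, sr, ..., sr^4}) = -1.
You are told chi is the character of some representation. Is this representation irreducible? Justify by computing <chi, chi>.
Not irreducible (reducible): <chi, chi> = 3 > 1.

Derivation: <chi, chi> = (1/|G|) sum_C |C| * |chi(C)|^2 = (1/10)[1*|5|^2 + 2*|0|^2 + 2*|0|^2 + 5*|-1|^2]
  = (1/10)[(25) + (0) + (0) + (5)] = 30/10 = 3.
A character is irreducible iff <chi, chi> = 1, so this representation is reducible.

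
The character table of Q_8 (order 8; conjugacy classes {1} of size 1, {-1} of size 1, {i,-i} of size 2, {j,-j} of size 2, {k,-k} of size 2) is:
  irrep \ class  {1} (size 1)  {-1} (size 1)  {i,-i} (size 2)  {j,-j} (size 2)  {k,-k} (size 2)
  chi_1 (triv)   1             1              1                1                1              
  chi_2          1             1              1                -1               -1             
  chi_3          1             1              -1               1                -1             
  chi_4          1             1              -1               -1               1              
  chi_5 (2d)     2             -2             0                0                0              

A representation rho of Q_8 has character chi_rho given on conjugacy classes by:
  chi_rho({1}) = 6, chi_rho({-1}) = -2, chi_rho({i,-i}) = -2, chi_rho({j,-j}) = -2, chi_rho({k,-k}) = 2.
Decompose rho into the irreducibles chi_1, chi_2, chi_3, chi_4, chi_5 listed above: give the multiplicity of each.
Multiplicities: chi_1: 0, chi_2: 0, chi_3: 0, chi_4: 2, chi_5: 2.

Details: Use <chi_rho, chi> = (1/|G|) sum_C |C| * chi_rho(C) * conj(chi(C)) with |G| = 8 for each irreducible chi in the table:
  <chi_rho, chi_1> = (1/8)[1*(6)*conj(1) + 1*(-2)*conj(1) + 2*(-2)*conj(1) + 2*(-2)*conj(1) + 2*(2)*conj(1)]
      = (1/8)[(6) + (-2) + (-4) + (-4) + (4)] = 0/8 = 0
  <chi_rho, chi_2> = (1/8)[1*(6)*conj(1) + 1*(-2)*conj(1) + 2*(-2)*conj(1) + 2*(-2)*conj(-1) + 2*(2)*conj(-1)]
      = (1/8)[(6) + (-2) + (-4) + (4) + (-4)] = 0/8 = 0
  <chi_rho, chi_3> = (1/8)[1*(6)*conj(1) + 1*(-2)*conj(1) + 2*(-2)*conj(-1) + 2*(-2)*conj(1) + 2*(2)*conj(-1)]
      = (1/8)[(6) + (-2) + (4) + (-4) + (-4)] = 0/8 = 0
  <chi_rho, chi_4> = (1/8)[1*(6)*conj(1) + 1*(-2)*conj(1) + 2*(-2)*conj(-1) + 2*(-2)*conj(-1) + 2*(2)*conj(1)]
      = (1/8)[(6) + (-2) + (4) + (4) + (4)] = 16/8 = 2
  <chi_rho, chi_5> = (1/8)[1*(6)*conj(2) + 1*(-2)*conj(-2) + 2*(-2)*conj(0) + 2*(-2)*conj(0) + 2*(2)*conj(0)]
      = (1/8)[(12) + (4) + (0) + (0) + (0)] = 16/8 = 2
Dimension check: dim(rho) = sum (mult * dim) = 0*1 + 0*1 + 0*1 + 2*1 + 2*2 = 6 = chi_rho(e) = 6.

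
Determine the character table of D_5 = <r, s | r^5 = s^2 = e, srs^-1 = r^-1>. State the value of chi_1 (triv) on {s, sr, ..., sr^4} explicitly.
Conjugacy classes: {e} of size 1, {r^1, r^4} of size 2, {r^2, r^3} of size 2, {s, sr, ..., sr^4} of size 5.
Character table:
  irrep \ class              {e} (size 1)  {r^1, r^4} (size 2)  {r^2, r^3} (size 2)  {s, sr, ..., sr^4} (size 5)
  chi_1 (triv)               1             1                    1                    1                          
  chi_2 (sign: r->1, s->-1)  1             1                    1                    -1                         
  chi_3 (2d, j=1)            2             -1/2 + sqrt(5)/2     -sqrt(5)/2 - 1/2     0                          
  chi_4 (2d, j=2)            2             -sqrt(5)/2 - 1/2     -1/2 + sqrt(5)/2     0                          

Spot check: chi_1 (triv) on {s, sr, ..., sr^4} = 1.

Working: D_5 has order 2*5 = 10 with 4 conjugacy classes, hence 4 irreducibles. Sum of squared dims 1 + 1 + 4 + 4 = 10 = |G|. Linear characters come from the abelianisation; the 2-dimensional irreps have character r^k -> 2*cos(2*pi*j*k/5), reflections -> 0.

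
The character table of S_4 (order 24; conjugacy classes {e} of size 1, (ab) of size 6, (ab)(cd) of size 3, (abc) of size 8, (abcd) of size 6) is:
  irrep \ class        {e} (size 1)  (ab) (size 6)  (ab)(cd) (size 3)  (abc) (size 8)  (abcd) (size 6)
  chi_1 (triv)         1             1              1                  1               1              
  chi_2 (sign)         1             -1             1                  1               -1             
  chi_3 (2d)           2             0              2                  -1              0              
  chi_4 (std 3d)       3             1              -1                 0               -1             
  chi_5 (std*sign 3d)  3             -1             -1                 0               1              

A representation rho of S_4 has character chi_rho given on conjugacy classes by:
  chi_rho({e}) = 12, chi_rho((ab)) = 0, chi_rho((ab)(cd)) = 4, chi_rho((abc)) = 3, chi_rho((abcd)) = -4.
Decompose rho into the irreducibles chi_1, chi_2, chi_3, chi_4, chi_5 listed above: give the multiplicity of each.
Multiplicities: chi_1: 1, chi_2: 3, chi_3: 1, chi_4: 2, chi_5: 0.

Proof sketch: Use <chi_rho, chi> = (1/|G|) sum_C |C| * chi_rho(C) * conj(chi(C)) with |G| = 24 for each irreducible chi in the table:
  <chi_rho, chi_1> = (1/24)[1*(12)*conj(1) + 6*(0)*conj(1) + 3*(4)*conj(1) + 8*(3)*conj(1) + 6*(-4)*conj(1)]
      = (1/24)[(12) + (0) + (12) + (24) + (-24)] = 24/24 = 1
  <chi_rho, chi_2> = (1/24)[1*(12)*conj(1) + 6*(0)*conj(-1) + 3*(4)*conj(1) + 8*(3)*conj(1) + 6*(-4)*conj(-1)]
      = (1/24)[(12) + (0) + (12) + (24) + (24)] = 72/24 = 3
  <chi_rho, chi_3> = (1/24)[1*(12)*conj(2) + 6*(0)*conj(0) + 3*(4)*conj(2) + 8*(3)*conj(-1) + 6*(-4)*conj(0)]
      = (1/24)[(24) + (0) + (24) + (-24) + (0)] = 24/24 = 1
  <chi_rho, chi_4> = (1/24)[1*(12)*conj(3) + 6*(0)*conj(1) + 3*(4)*conj(-1) + 8*(3)*conj(0) + 6*(-4)*conj(-1)]
      = (1/24)[(36) + (0) + (-12) + (0) + (24)] = 48/24 = 2
  <chi_rho, chi_5> = (1/24)[1*(12)*conj(3) + 6*(0)*conj(-1) + 3*(4)*conj(-1) + 8*(3)*conj(0) + 6*(-4)*conj(1)]
      = (1/24)[(36) + (0) + (-12) + (0) + (-24)] = 0/24 = 0
Dimension check: dim(rho) = sum (mult * dim) = 1*1 + 3*1 + 1*2 + 2*3 + 0*3 = 12 = chi_rho(e) = 12.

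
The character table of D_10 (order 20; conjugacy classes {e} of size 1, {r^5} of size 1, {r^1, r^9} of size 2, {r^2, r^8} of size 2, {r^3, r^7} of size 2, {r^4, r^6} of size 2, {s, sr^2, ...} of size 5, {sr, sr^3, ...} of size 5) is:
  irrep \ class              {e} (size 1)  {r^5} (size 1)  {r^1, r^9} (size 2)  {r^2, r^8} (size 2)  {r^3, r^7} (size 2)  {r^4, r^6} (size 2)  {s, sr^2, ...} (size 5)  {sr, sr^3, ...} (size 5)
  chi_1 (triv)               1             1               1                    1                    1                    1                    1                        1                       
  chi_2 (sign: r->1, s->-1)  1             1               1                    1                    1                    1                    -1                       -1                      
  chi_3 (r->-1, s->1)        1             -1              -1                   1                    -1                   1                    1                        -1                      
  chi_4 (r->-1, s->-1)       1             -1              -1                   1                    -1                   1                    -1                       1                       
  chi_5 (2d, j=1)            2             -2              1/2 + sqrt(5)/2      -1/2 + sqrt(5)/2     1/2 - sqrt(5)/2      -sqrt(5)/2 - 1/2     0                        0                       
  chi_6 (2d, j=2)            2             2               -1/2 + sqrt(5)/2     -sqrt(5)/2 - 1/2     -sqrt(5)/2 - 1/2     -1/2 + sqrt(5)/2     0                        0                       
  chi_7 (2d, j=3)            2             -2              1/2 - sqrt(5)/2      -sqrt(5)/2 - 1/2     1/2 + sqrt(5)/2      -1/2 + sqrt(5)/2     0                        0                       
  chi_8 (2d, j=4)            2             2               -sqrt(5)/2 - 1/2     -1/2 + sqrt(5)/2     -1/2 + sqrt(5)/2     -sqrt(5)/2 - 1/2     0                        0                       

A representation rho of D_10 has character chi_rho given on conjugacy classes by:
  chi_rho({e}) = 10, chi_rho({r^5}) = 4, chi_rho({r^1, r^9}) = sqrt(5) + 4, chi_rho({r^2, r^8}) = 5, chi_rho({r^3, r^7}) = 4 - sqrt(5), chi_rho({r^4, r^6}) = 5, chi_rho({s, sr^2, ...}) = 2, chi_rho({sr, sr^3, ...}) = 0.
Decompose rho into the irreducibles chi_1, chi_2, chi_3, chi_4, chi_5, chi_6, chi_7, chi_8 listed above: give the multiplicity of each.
Multiplicities: chi_1: 3, chi_2: 2, chi_3: 1, chi_4: 0, chi_5: 1, chi_6: 1, chi_7: 0, chi_8: 0.

Details: Use <chi_rho, chi> = (1/|G|) sum_C |C| * chi_rho(C) * conj(chi(C)) with |G| = 20 for each irreducible chi in the table:
  <chi_rho, chi_1> = (1/20)[1*(10)*conj(1) + 1*(4)*conj(1) + 2*(sqrt(5) + 4)*conj(1) + 2*(5)*conj(1) + 2*(4 - sqrt(5))*conj(1) + 2*(5)*conj(1) + 5*(2)*conj(1) + 5*(0)*conj(1)]
      = (1/20)[(10) + (4) + (2*sqrt(5) + 8) + (10) + (8 - 2*sqrt(5)) + (10) + (10) + (0)] = 60/20 = 3
  <chi_rho, chi_2> = (1/20)[1*(10)*conj(1) + 1*(4)*conj(1) + 2*(sqrt(5) + 4)*conj(1) + 2*(5)*conj(1) + 2*(4 - sqrt(5))*conj(1) + 2*(5)*conj(1) + 5*(2)*conj(-1) + 5*(0)*conj(-1)]
      = (1/20)[(10) + (4) + (2*sqrt(5) + 8) + (10) + (8 - 2*sqrt(5)) + (10) + (-10) + (0)] = 40/20 = 2
  <chi_rho, chi_3> = (1/20)[1*(10)*conj(1) + 1*(4)*conj(-1) + 2*(sqrt(5) + 4)*conj(-1) + 2*(5)*conj(1) + 2*(4 - sqrt(5))*conj(-1) + 2*(5)*conj(1) + 5*(2)*conj(1) + 5*(0)*conj(-1)]
      = (1/20)[(10) + (-4) + (-8 - 2*sqrt(5)) + (10) + (-8 + 2*sqrt(5)) + (10) + (10) + (0)] = 20/20 = 1
  <chi_rho, chi_4> = (1/20)[1*(10)*conj(1) + 1*(4)*conj(-1) + 2*(sqrt(5) + 4)*conj(-1) + 2*(5)*conj(1) + 2*(4 - sqrt(5))*conj(-1) + 2*(5)*conj(1) + 5*(2)*conj(-1) + 5*(0)*conj(1)]
      = (1/20)[(10) + (-4) + (-8 - 2*sqrt(5)) + (10) + (-8 + 2*sqrt(5)) + (10) + (-10) + (0)] = 0/20 = 0
  <chi_rho, chi_5> = (1/20)[1*(10)*conj(2) + 1*(4)*conj(-2) + 2*(sqrt(5) + 4)*conj(1/2 + sqrt(5)/2) + 2*(5)*conj(-1/2 + sqrt(5)/2) + 2*(4 - sqrt(5))*conj(1/2 - sqrt(5)/2) + 2*(5)*conj(-sqrt(5)/2 - 1/2) + 5*(2)*conj(0) + 5*(0)*conj(0)]
      = (1/20)[(20) + (-8) + (9 + 5*sqrt(5)) + (-5 + 5*sqrt(5)) + (9 - 5*sqrt(5)) + (-5*sqrt(5) - 5) + (0) + (0)] = 20/20 = 1
  <chi_rho, chi_6> = (1/20)[1*(10)*conj(2) + 1*(4)*conj(2) + 2*(sqrt(5) + 4)*conj(-1/2 + sqrt(5)/2) + 2*(5)*conj(-sqrt(5)/2 - 1/2) + 2*(4 - sqrt(5))*conj(-sqrt(5)/2 - 1/2) + 2*(5)*conj(-1/2 + sqrt(5)/2) + 5*(2)*conj(0) + 5*(0)*conj(0)]
      = (1/20)[(20) + (8) + (1 + 3*sqrt(5)) + (-5*sqrt(5) - 5) + (1 - 3*sqrt(5)) + (-5 + 5*sqrt(5)) + (0) + (0)] = 20/20 = 1
  <chi_rho, chi_7> = (1/20)[1*(10)*conj(2) + 1*(4)*conj(-2) + 2*(sqrt(5) + 4)*conj(1/2 - sqrt(5)/2) + 2*(5)*conj(-sqrt(5)/2 - 1/2) + 2*(4 - sqrt(5))*conj(1/2 + sqrt(5)/2) + 2*(5)*conj(-1/2 + sqrt(5)/2) + 5*(2)*conj(0) + 5*(0)*conj(0)]
      = (1/20)[(20) + (-8) + (-3*sqrt(5) - 1) + (-5*sqrt(5) - 5) + (-1 + 3*sqrt(5)) + (-5 + 5*sqrt(5)) + (0) + (0)] = 0/20 = 0
  <chi_rho, chi_8> = (1/20)[1*(10)*conj(2) + 1*(4)*conj(2) + 2*(sqrt(5) + 4)*conj(-sqrt(5)/2 - 1/2) + 2*(5)*conj(-1/2 + sqrt(5)/2) + 2*(4 - sqrt(5))*conj(-1/2 + sqrt(5)/2) + 2*(5)*conj(-sqrt(5)/2 - 1/2) + 5*(2)*conj(0) + 5*(0)*conj(0)]
      = (1/20)[(20) + (8) + (-5*sqrt(5) - 9) + (-5 + 5*sqrt(5)) + (-9 + 5*sqrt(5)) + (-5*sqrt(5) - 5) + (0) + (0)] = 0/20 = 0
Dimension check: dim(rho) = sum (mult * dim) = 3*1 + 2*1 + 1*1 + 0*1 + 1*2 + 1*2 + 0*2 + 0*2 = 10 = chi_rho(e) = 10.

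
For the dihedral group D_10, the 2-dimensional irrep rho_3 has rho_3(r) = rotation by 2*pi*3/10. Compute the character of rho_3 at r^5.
chi_{rho_3}(r^5) = 2*cos(2*pi*3*5/10) = -2

Proof sketch: rho_3(r^5) is rotation by angle 2*pi*3*5/10, whose trace is 2*cos(2*pi*3*5/10) = -2.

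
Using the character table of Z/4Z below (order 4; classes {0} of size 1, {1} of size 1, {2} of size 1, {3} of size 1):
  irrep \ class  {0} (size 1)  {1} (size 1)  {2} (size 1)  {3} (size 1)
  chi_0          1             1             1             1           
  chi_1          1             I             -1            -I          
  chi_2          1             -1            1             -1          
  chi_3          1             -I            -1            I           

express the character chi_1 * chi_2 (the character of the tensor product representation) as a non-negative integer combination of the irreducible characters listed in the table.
chi_1 tensor chi_2 = chi_3 (all other irreducibles have multiplicity 0).

Working: The character of a tensor product is the pointwise product (chi_1 * chi_2)(C) = chi_1(C) * chi_2(C):
  {0}: (1)*(1), {1}: (I)*(-1), {2}: (-1)*(1), {3}: (-I)*(-1)
so (chi_1 * chi_2) takes values
  {0} -> 1, {1} -> -I, {2} -> -1, {3} -> I.
Now take the inner product of this character with each irreducible chi from the table, <chi_1*chi_2, chi> = (1/4) sum_C |C| (chi_1*chi_2)(C) conj(chi(C)):
  <chi_1*chi_2, chi_0> = (1/4)[1*(1)*conj(1) + 1*(-I)*conj(1) + 1*(-1)*conj(1) + 1*(I)*conj(1)]
      = (1/4)[(1) + (-I) + (-1) + (I)] = 0/4 = 0
  <chi_1*chi_2, chi_1> = (1/4)[1*(1)*conj(1) + 1*(-I)*conj(I) + 1*(-1)*conj(-1) + 1*(I)*conj(-I)]
      = (1/4)[(1) + (-1) + (1) + (-1)] = 0/4 = 0
  <chi_1*chi_2, chi_2> = (1/4)[1*(1)*conj(1) + 1*(-I)*conj(-1) + 1*(-1)*conj(1) + 1*(I)*conj(-1)]
      = (1/4)[(1) + (I) + (-1) + (-I)] = 0/4 = 0
  <chi_1*chi_2, chi_3> = (1/4)[1*(1)*conj(1) + 1*(-I)*conj(-I) + 1*(-1)*conj(-1) + 1*(I)*conj(I)]
      = (1/4)[(1) + (1) + (1) + (1)] = 4/4 = 1
(Exp terms are combined using exp(i*s)*conj(exp(i*t)) = exp(i*(s-t)), and sums of them are collapsed using the identity that for every m > 1 the m distinct m-th roots of unity sum to 0, e.g. 1 + exp(2*I*pi/3) + exp(-2*I*pi/3) = 0.)
Hence the multiplicities are chi_3: 1. Dimension check: dim(chi_1)*dim(chi_2) = 1*1 = 1 and sum (mult * dim) = 1*1 = 1.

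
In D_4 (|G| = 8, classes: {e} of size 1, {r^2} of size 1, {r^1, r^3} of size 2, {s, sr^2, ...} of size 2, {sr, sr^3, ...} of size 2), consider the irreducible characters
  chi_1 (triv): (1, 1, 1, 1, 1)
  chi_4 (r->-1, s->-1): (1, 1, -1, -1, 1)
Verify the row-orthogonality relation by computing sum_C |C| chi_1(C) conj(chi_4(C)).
Sum = 0; so <chi_1, chi_4> = 0 (distinct irreducibles are orthogonal).

Reasoning: Compute term by term over conjugacy classes (|C| * chi_1(C) * conj(chi_4(C))):
  1*(1)*conj(1) + 1*(1)*conj(1) + 2*(1)*conj(-1) + 2*(1)*conj(-1) + 2*(1)*conj(1)
  = (1) + (1) + (-2) + (-2) + (2)
  = 0.
Dividing by |G| = 8 gives 0/8 = 0, matching the row-orthogonality relation <chi_1, chi_4> = [chi_1 = chi_4].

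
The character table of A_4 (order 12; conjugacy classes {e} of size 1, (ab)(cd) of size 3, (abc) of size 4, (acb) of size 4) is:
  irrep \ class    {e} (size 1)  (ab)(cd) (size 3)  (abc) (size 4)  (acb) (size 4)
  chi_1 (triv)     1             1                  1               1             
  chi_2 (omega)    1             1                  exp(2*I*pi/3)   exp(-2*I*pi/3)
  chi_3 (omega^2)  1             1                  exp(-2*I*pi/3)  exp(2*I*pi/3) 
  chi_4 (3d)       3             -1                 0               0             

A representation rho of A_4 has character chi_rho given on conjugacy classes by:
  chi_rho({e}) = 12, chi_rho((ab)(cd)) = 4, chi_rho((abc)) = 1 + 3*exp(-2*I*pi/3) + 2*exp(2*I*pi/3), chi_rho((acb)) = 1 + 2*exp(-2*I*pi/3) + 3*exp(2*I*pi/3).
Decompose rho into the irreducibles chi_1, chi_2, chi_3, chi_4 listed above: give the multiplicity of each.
Multiplicities: chi_1: 1, chi_2: 2, chi_3: 3, chi_4: 2.

Justification: Use <chi_rho, chi> = (1/|G|) sum_C |C| * chi_rho(C) * conj(chi(C)) with |G| = 12 for each irreducible chi in the table:
  <chi_rho, chi_1> = (1/12)[1*(12)*conj(1) + 3*(4)*conj(1) + 4*(1 + 3*exp(-2*I*pi/3) + 2*exp(2*I*pi/3))*conj(1) + 4*(1 + 2*exp(-2*I*pi/3) + 3*exp(2*I*pi/3))*conj(1)]
      = (1/12)[(12) + (12) + (4 + 12*exp(-2*I*pi/3) + 8*exp(2*I*pi/3)) + (4 + 8*exp(-2*I*pi/3) + 12*exp(2*I*pi/3))] = 12/12 = 1
  <chi_rho, chi_2> = (1/12)[1*(12)*conj(1) + 3*(4)*conj(1) + 4*(1 + 3*exp(-2*I*pi/3) + 2*exp(2*I*pi/3))*conj(exp(2*I*pi/3)) + 4*(1 + 2*exp(-2*I*pi/3) + 3*exp(2*I*pi/3))*conj(exp(-2*I*pi/3))]
      = (1/12)[(12) + (12) + (8 + 4*exp(-2*I*pi/3) + 12*exp(2*I*pi/3)) + (8 + 12*exp(-2*I*pi/3) + 4*exp(2*I*pi/3))] = 24/12 = 2
  <chi_rho, chi_3> = (1/12)[1*(12)*conj(1) + 3*(4)*conj(1) + 4*(1 + 3*exp(-2*I*pi/3) + 2*exp(2*I*pi/3))*conj(exp(-2*I*pi/3)) + 4*(1 + 2*exp(-2*I*pi/3) + 3*exp(2*I*pi/3))*conj(exp(2*I*pi/3))]
      = (1/12)[(12) + (12) + (12 + 8*exp(-2*I*pi/3) + 4*exp(2*I*pi/3)) + (12 + 4*exp(-2*I*pi/3) + 8*exp(2*I*pi/3))] = 36/12 = 3
  <chi_rho, chi_4> = (1/12)[1*(12)*conj(3) + 3*(4)*conj(-1) + 4*(1 + 3*exp(-2*I*pi/3) + 2*exp(2*I*pi/3))*conj(0) + 4*(1 + 2*exp(-2*I*pi/3) + 3*exp(2*I*pi/3))*conj(0)]
      = (1/12)[(36) + (-12) + (0) + (0)] = 24/12 = 2
(Exp terms are combined using exp(i*s)*conj(exp(i*t)) = exp(i*(s-t)), and sums of them are collapsed using the identity that for every m > 1 the m distinct m-th roots of unity sum to 0, e.g. 1 + exp(2*I*pi/3) + exp(-2*I*pi/3) = 0.)
Dimension check: dim(rho) = sum (mult * dim) = 1*1 + 2*1 + 3*1 + 2*3 = 12 = chi_rho(e) = 12.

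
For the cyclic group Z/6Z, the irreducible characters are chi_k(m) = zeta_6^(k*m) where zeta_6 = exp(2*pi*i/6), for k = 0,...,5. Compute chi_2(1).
chi_2(1) = zeta_6^2 = exp(2*I*pi/3)

Justification: chi_2(1) = zeta_6^(2*1) = zeta_6^2. Since zeta_6^6 = 1, this equals zeta_6^2 = exp(2*pi*i*2/6) = exp(2*I*pi/3).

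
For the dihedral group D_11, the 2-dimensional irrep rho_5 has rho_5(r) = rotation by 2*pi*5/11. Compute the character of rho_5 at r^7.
chi_{rho_5}(r^7) = 2*cos(2*pi*5*7/11) = 2*cos(70*pi/11)

Why: rho_5(r^7) is rotation by angle 2*pi*5*7/11, whose trace is 2*cos(2*pi*5*7/11) = 2*cos(70*pi/11).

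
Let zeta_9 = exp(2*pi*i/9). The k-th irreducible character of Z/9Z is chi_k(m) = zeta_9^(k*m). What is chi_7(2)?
chi_7(2) = zeta_9^14 = exp(-8*I*pi/9)

Derivation: chi_7(2) = zeta_9^(7*2) = zeta_9^14. Since zeta_9^9 = 1, this equals zeta_9^5 = exp(2*pi*i*5/9) = exp(-8*I*pi/9).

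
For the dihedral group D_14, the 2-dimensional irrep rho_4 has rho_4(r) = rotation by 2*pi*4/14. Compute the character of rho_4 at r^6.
chi_{rho_4}(r^6) = 2*cos(2*pi*4*6/14) = -2*cos(3*pi/7)

Explanation: rho_4(r^6) is rotation by angle 2*pi*4*6/14, whose trace is 2*cos(2*pi*4*6/14) = -2*cos(3*pi/7).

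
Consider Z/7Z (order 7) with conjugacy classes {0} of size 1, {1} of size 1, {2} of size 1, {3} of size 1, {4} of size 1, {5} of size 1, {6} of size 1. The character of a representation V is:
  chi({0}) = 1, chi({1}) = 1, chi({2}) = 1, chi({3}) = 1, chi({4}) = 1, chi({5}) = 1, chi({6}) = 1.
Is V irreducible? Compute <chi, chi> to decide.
Irreducible: <chi, chi> = 1.

Reasoning: <chi, chi> = (1/|G|) sum_C |C| * |chi(C)|^2 = (1/7)[1*|1|^2 + 1*|1|^2 + 1*|1|^2 + 1*|1|^2 + 1*|1|^2 + 1*|1|^2 + 1*|1|^2]
  = (1/7)[(1) + (1) + (1) + (1) + (1) + (1) + (1)] = 7/7 = 1.
(Exp terms are combined using exp(i*s)*conj(exp(i*t)) = exp(i*(s-t)), and sums of them are collapsed using the identity that for every m > 1 the m distinct m-th roots of unity sum to 0, e.g. 1 + exp(2*I*pi/3) + exp(-2*I*pi/3) = 0.)
A character is irreducible iff <chi, chi> = 1, so this representation is irreducible.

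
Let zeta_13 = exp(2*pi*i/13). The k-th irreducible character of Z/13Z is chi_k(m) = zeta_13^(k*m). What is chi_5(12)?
chi_5(12) = zeta_13^60 = exp(-10*I*pi/13)

Working: chi_5(12) = zeta_13^(5*12) = zeta_13^60. Since zeta_13^13 = 1, this equals zeta_13^8 = exp(2*pi*i*8/13) = exp(-10*I*pi/13).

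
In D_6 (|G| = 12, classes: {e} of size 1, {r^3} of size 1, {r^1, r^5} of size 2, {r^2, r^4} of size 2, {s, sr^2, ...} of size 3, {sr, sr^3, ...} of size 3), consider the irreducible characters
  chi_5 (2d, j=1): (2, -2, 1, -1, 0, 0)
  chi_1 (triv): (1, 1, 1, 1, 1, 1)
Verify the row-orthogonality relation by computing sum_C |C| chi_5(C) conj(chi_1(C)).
Sum = 0; so <chi_5, chi_1> = 0 (distinct irreducibles are orthogonal).

Why: Compute term by term over conjugacy classes (|C| * chi_5(C) * conj(chi_1(C))):
  1*(2)*conj(1) + 1*(-2)*conj(1) + 2*(1)*conj(1) + 2*(-1)*conj(1) + 3*(0)*conj(1) + 3*(0)*conj(1)
  = (2) + (-2) + (2) + (-2) + (0) + (0)
  = 0.
Dividing by |G| = 12 gives 0/12 = 0, matching the row-orthogonality relation <chi_5, chi_1> = [chi_5 = chi_1].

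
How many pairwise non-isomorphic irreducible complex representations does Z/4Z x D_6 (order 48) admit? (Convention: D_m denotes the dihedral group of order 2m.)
24

Derivation: The number of irreducible complex representations of a finite group equals its number of conjugacy classes. For a direct product, #classes(G x H) = #classes(G) * #classes(H). Z/4Z has 4 classes (abelian), D_6 has 6 classes, so 4 * 6 = 24, so Z/4Z x D_6 (order 48) has exactly 24 irreducible complex representations.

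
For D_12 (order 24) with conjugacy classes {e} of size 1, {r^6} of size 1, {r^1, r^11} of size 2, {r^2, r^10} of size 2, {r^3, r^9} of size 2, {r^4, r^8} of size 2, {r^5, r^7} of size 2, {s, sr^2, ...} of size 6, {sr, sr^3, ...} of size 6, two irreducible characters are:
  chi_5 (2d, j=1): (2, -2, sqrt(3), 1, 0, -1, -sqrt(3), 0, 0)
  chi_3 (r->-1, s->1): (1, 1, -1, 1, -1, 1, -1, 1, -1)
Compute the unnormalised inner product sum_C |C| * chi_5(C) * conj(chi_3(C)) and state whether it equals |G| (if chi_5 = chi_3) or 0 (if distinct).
Sum = 0; so <chi_5, chi_3> = 0 (distinct irreducibles are orthogonal).

Argument: Compute term by term over conjugacy classes (|C| * chi_5(C) * conj(chi_3(C))):
  1*(2)*conj(1) + 1*(-2)*conj(1) + 2*(sqrt(3))*conj(-1) + 2*(1)*conj(1) + 2*(0)*conj(-1) + 2*(-1)*conj(1) + 2*(-sqrt(3))*conj(-1) + 6*(0)*conj(1) + 6*(0)*conj(-1)
  = (2) + (-2) + (-2*sqrt(3)) + (2) + (0) + (-2) + (2*sqrt(3)) + (0) + (0)
  = 0.
Dividing by |G| = 24 gives 0/24 = 0, matching the row-orthogonality relation <chi_5, chi_3> = [chi_5 = chi_3].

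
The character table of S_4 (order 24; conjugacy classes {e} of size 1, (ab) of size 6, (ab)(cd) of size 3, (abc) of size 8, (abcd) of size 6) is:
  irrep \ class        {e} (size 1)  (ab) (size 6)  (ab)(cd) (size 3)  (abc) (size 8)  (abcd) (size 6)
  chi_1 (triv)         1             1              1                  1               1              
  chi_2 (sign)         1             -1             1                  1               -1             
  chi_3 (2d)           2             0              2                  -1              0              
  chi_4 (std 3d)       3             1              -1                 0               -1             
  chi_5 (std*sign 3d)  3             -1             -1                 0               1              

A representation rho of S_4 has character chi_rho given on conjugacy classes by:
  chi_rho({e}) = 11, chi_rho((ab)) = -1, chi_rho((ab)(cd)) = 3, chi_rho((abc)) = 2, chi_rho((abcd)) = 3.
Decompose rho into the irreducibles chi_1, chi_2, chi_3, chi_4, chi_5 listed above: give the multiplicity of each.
Multiplicities: chi_1: 2, chi_2: 1, chi_3: 1, chi_4: 0, chi_5: 2.

Details: Use <chi_rho, chi> = (1/|G|) sum_C |C| * chi_rho(C) * conj(chi(C)) with |G| = 24 for each irreducible chi in the table:
  <chi_rho, chi_1> = (1/24)[1*(11)*conj(1) + 6*(-1)*conj(1) + 3*(3)*conj(1) + 8*(2)*conj(1) + 6*(3)*conj(1)]
      = (1/24)[(11) + (-6) + (9) + (16) + (18)] = 48/24 = 2
  <chi_rho, chi_2> = (1/24)[1*(11)*conj(1) + 6*(-1)*conj(-1) + 3*(3)*conj(1) + 8*(2)*conj(1) + 6*(3)*conj(-1)]
      = (1/24)[(11) + (6) + (9) + (16) + (-18)] = 24/24 = 1
  <chi_rho, chi_3> = (1/24)[1*(11)*conj(2) + 6*(-1)*conj(0) + 3*(3)*conj(2) + 8*(2)*conj(-1) + 6*(3)*conj(0)]
      = (1/24)[(22) + (0) + (18) + (-16) + (0)] = 24/24 = 1
  <chi_rho, chi_4> = (1/24)[1*(11)*conj(3) + 6*(-1)*conj(1) + 3*(3)*conj(-1) + 8*(2)*conj(0) + 6*(3)*conj(-1)]
      = (1/24)[(33) + (-6) + (-9) + (0) + (-18)] = 0/24 = 0
  <chi_rho, chi_5> = (1/24)[1*(11)*conj(3) + 6*(-1)*conj(-1) + 3*(3)*conj(-1) + 8*(2)*conj(0) + 6*(3)*conj(1)]
      = (1/24)[(33) + (6) + (-9) + (0) + (18)] = 48/24 = 2
Dimension check: dim(rho) = sum (mult * dim) = 2*1 + 1*1 + 1*2 + 0*3 + 2*3 = 11 = chi_rho(e) = 11.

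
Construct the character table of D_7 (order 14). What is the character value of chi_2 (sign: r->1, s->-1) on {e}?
Conjugacy classes: {e} of size 1, {r^1, r^6} of size 2, {r^2, r^5} of size 2, {r^3, r^4} of size 2, {s, sr, ..., sr^6} of size 7.
Character table:
  irrep \ class              {e} (size 1)  {r^1, r^6} (size 2)  {r^2, r^5} (size 2)  {r^3, r^4} (size 2)  {s, sr, ..., sr^6} (size 7)
  chi_1 (triv)               1             1                    1                    1                    1                          
  chi_2 (sign: r->1, s->-1)  1             1                    1                    1                    -1                         
  chi_3 (2d, j=1)            2             2*cos(2*pi/7)        -2*cos(3*pi/7)       -2*cos(pi/7)         0                          
  chi_4 (2d, j=2)            2             -2*cos(3*pi/7)       -2*cos(pi/7)         2*cos(2*pi/7)        0                          
  chi_5 (2d, j=3)            2             -2*cos(pi/7)         2*cos(2*pi/7)        -2*cos(3*pi/7)       0                          

Spot check: chi_2 (sign: r->1, s->-1) on {e} = 1.

Argument: D_7 has order 2*7 = 14 with 5 conjugacy classes, hence 5 irreducibles. Sum of squared dims 1 + 1 + 4 + 4 + 4 = 14 = |G|. Linear characters come from the abelianisation; the 2-dimensional irreps have character r^k -> 2*cos(2*pi*j*k/7), reflections -> 0.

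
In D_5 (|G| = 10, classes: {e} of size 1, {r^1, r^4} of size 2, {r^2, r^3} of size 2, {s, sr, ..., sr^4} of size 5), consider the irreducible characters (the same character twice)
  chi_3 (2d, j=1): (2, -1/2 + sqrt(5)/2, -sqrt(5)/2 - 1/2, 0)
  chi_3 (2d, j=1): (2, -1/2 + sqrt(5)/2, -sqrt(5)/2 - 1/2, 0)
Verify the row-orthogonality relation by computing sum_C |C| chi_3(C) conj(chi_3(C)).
Sum = 10 = |G| = 10; so <chi_3, chi_3> = 1 (norm-1 confirms irreducibility).

Derivation: Compute term by term over conjugacy classes (|C| * chi_3(C) * conj(chi_3(C))):
  1*(2)*conj(2) + 2*(-1/2 + sqrt(5)/2)*conj(-1/2 + sqrt(5)/2) + 2*(-sqrt(5)/2 - 1/2)*conj(-sqrt(5)/2 - 1/2) + 5*(0)*conj(0)
  = (4) + (3 - sqrt(5)) + (sqrt(5) + 3) + (0)
  = 10.
Dividing by |G| = 10 gives 10/10 = 1, matching the row-orthogonality relation <chi_3, chi_3> = [chi_3 = chi_3].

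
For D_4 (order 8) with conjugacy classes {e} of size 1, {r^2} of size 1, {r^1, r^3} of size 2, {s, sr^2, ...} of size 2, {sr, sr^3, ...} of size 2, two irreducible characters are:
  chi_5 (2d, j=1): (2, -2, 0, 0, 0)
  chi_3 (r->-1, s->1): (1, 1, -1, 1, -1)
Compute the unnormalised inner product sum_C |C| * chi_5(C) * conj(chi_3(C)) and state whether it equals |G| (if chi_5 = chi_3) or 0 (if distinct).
Sum = 0; so <chi_5, chi_3> = 0 (distinct irreducibles are orthogonal).

Argument: Compute term by term over conjugacy classes (|C| * chi_5(C) * conj(chi_3(C))):
  1*(2)*conj(1) + 1*(-2)*conj(1) + 2*(0)*conj(-1) + 2*(0)*conj(1) + 2*(0)*conj(-1)
  = (2) + (-2) + (0) + (0) + (0)
  = 0.
Dividing by |G| = 8 gives 0/8 = 0, matching the row-orthogonality relation <chi_5, chi_3> = [chi_5 = chi_3].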